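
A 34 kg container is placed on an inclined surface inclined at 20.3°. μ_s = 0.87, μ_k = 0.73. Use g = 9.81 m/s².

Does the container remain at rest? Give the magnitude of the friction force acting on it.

N = m g cos θ = 313 N.
Down-slope weight component: m g sin θ = 116 N.
μ_s N = 272 N.
116 ≤ 272 N, so it stays put; friction = 116 N.

f ≈ 116 N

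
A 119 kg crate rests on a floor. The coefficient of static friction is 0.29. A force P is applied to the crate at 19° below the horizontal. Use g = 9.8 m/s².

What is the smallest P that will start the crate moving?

P ≈ 397 N

N = m g + P sin α (the push presses the crate into the floor).
At impending slip, P cos α = μ_s N = μ_s (m g + P sin α).
Solving: P (cos α − μ_s sin α) = μ_s m g → P = 0.29×1170/(cos 19° − 0.29 sin 19°) = 338/0.8511 = 397 N.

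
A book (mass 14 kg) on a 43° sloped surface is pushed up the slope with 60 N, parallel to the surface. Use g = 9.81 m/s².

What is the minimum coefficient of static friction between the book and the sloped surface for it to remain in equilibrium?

μ_s,min ≈ 0.335

N = m g cos θ = 100.4 N.
Friction must make up the shortfall along the incline: f = m g sin θ − P = 93.67 − 60 = 33.67 N.
At the threshold f = μ_s N, so μ_s,min = 33.67/100.4 = 0.335.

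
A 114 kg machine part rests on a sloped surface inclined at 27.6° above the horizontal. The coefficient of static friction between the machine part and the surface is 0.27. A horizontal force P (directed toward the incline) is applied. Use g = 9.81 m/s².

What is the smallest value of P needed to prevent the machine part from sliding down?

P_min ≈ 248 N

The machine part tends to slide down (tan θ > μ_s), so at the point of impending slip friction acts up-slope at its limit: f = μ_s N.
Perpendicular to the incline: N = m g cos θ + P sin θ.
Along the incline: P cos θ + μ_s N = m g sin θ, i.e. P cos θ + μ_s (m g cos θ + P sin θ) = m g sin θ.
Solving, P (cos θ + μ_s sin θ) = m g (sin θ − μ_s cos θ), so P = 1120×0.224/1.011 = 248 N.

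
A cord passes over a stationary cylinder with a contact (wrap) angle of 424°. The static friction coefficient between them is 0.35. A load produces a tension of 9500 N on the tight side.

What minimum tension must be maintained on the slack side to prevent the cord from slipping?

Capstan equation at impending slip: T_tight/T_slack = e^{μβ}.
β = 424° = 7.4 rad; e^{μβ} = e^{0.35×7.4} = 13.33.
T_slack = T_tight / e^{μβ} = 9500 / 13.33 = 713 N.

T_min ≈ 713 N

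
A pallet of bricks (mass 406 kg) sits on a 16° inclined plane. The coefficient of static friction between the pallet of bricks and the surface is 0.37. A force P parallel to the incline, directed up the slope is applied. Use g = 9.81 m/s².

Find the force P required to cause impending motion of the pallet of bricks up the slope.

P ≈ 2510 N

At impending motion up the slope, friction acts down-slope at its limit: f = μ_s N.
P is parallel to the surface, so N = m g cos θ = 3830 N.
Along the incline: P = m g sin θ + μ_s N = 1100 + 0.37×3830 = 2510 N.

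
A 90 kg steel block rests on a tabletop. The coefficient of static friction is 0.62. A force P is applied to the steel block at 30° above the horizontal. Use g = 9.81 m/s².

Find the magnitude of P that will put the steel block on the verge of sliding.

N = m g − P sin α (the pull lifts the steel block).
At impending slip, P cos α = μ_s N = μ_s (m g − P sin α).
Solving: P (cos α + μ_s sin α) = μ_s m g → P = 0.62×883/(cos 30° + 0.62 sin 30°) = 547/1.176 = 465 N.

P ≈ 465 N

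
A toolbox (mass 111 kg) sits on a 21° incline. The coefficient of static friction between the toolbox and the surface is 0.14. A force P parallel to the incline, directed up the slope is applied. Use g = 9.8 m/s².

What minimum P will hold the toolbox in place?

P_min ≈ 248 N

The toolbox tends to slide down (tan θ > μ_s), so at the point of impending slip friction acts up-slope at its limit: f = μ_s N.
P is parallel to the surface, so N = m g cos θ = 1020 N.
Along the incline: P + μ_s N = m g sin θ, so P = 390 − 0.14×1020 = 248 N.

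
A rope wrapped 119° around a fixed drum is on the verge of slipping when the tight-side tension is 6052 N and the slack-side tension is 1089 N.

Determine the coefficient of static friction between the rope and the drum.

T₂/T₁ = e^{μβ} → μ = ln(T₂/T₁)/β.
β = 119° = 2.077 rad.
μ = ln(6052/1089)/2.077 = ln(5.557)/2.077 = 0.826.

μ ≈ 0.826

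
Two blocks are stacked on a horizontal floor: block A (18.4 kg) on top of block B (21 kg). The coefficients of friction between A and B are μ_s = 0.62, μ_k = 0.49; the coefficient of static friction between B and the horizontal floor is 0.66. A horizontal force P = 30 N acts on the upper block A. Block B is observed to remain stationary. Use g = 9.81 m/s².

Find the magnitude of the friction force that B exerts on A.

f ≈ 30 N

Normal force at the A–B interface: N₁ = m_A g = 180.5 N.
Maximum static friction on A from B: μ_s N₁ = 0.62×180.5 = 111.9 N.
P = 30 N is within that limit, so A and B move together (both at rest); the A–B friction is simply f₁ = P = 30 N.
B experiences an equal 30 N forward from A (third law). B is in equilibrium, so the floor supplies f₂ = 30 N of static friction (limit μ_s(m_A+m_B)g = 255.1 N, not exceeded).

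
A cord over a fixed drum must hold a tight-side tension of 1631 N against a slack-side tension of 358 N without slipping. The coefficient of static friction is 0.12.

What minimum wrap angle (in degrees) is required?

β_min ≈ 724°

T₂/T₁ = e^{μβ} → β = ln(T₂/T₁)/μ.
β = ln(1631/358)/0.12 = 1.516/0.12 = 12.64 rad.
In degrees: β = 12.64 × 180/π = 724°.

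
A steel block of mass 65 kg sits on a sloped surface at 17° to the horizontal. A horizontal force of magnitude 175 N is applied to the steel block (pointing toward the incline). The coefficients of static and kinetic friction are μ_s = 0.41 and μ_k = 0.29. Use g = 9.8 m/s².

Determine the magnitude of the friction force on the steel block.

f ≈ 18.9 N (up the incline)

Normal direction: N = m g cos θ + P sin θ = 660.3 N.
Along the incline, the net driving force (taking up-slope positive) is P cos θ − m g sin θ = 167.4 − 186.2 = -18.89 N, so equilibrium requires friction f = 18.89 N (up-slope).
Maximum static friction: μ_s N = 0.41 × 660.3 = 270.7 N.
Since 18.89 N is within the 270.7 N limit, the steel block stays put and friction is exactly 18.9 N.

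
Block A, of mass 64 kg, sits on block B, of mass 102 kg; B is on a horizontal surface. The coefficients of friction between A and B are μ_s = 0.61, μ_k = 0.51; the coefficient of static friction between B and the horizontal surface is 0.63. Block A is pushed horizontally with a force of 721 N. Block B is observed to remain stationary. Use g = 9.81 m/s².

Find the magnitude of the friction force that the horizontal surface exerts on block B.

f ≈ 320 N

The normal force B exerts on A is simply A's weight, N₁ = 627.8 N.
So the A–B interface can sustain at most μ_s N₁ = 383 N of static friction.
P = 721 N exceeds that limit, so A slips over B and the interface friction becomes kinetic: f₁ = μ_k N₁ = 0.51×627.8 = 320 N.
By Newton's third law B feels 320 N forward from A. With B stationary, the floor's static friction on B balances it: f₂ = 320 N (well within μ_s(m_A+m_B)g = 1026 N).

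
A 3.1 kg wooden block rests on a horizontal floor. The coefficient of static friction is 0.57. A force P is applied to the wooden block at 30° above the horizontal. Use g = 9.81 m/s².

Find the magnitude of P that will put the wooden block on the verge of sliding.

P ≈ 15.1 N

N = m g − P sin α (the pull lifts the wooden block).
At impending slip, P cos α = μ_s N = μ_s (m g − P sin α).
Solving: P (cos α + μ_s sin α) = μ_s m g → P = 0.57×30.4/(cos 30° + 0.57 sin 30°) = 17.3/1.151 = 15.1 N.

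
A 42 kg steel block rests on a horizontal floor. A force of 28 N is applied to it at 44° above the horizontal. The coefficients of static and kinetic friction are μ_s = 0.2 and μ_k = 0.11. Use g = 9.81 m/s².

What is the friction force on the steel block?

f ≈ 20.1 N

N = m g − P sin α = 412 − 28×sin 44° = 392.6 N.
The horizontal driving force is P cos α = 20.14 N, so equilibrium needs friction f = 20.14 N.
μ_s N = 0.2 × 392.6 = 78.51 N.
20.14 ≤ 78.51 N → static; friction equals the required 20.1 N.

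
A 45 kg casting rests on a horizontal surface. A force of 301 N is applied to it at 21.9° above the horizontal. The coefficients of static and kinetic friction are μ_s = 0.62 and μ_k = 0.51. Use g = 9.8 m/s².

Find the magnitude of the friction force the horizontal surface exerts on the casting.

The vertical component of P reduces the normal force: N = m g − P sin α = 441 − 112.3 = 328.7 N.
The horizontal driving force is P cos α = 279.3 N, so equilibrium needs friction f = 279.3 N.
μ_s N = 0.62 × 328.7 = 203.8 N.
279.3 > 203.8 N → the casting slides; f = μ_k N = 0.51×328.7 = 168 N.

f ≈ 168 N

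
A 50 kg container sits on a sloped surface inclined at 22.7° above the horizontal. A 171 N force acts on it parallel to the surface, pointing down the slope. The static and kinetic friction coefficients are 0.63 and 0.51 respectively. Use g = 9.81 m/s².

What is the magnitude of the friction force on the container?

f ≈ 231 N (up the incline)

Normal force: N = m g cos θ = 50 × 9.81 × cos 22.7° = 452.5 N.
For equilibrium along the incline the friction force must supply f = m g sin θ + P = 189.3 + 171 = 360.3 N (positive meaning up-slope).
Static friction can supply at most μ_s N = 285.1 N.
Since |360.3| > 285.1 N, static friction cannot hold it; the container slides down the incline and kinetic friction applies: f = μ_k N = 0.51 × 452.5 = 231 N.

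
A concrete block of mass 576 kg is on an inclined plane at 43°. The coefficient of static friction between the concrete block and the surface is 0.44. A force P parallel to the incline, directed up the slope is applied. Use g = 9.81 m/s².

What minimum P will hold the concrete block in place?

P_min ≈ 2040 N

The concrete block tends to slide down (tan θ > μ_s), so at the point of impending slip friction acts up-slope at its limit: f = μ_s N.
P is parallel to the surface, so N = m g cos θ = 4130 N.
Along the incline: P + μ_s N = m g sin θ, so P = 3850 − 0.44×4130 = 2040 N.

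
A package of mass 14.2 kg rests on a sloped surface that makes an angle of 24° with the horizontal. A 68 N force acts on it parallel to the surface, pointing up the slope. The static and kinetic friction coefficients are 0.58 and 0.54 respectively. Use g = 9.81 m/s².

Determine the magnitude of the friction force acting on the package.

f ≈ 11.3 N (down the incline)

Perpendicular to the surface, N = m g cos θ = 14.2·9.81·cos 24° = 127.3 N.
For equilibrium along the incline the friction force must supply f = m g sin θ − P = 56.66 − 68 = -11.34 N (positive meaning up-slope).
The static-friction ceiling is μ_s N = 0.58 × 127.3 = 73.81 N.
Since |-11.34| ≤ 73.81 N, the package remains in static equilibrium and friction takes exactly the required value.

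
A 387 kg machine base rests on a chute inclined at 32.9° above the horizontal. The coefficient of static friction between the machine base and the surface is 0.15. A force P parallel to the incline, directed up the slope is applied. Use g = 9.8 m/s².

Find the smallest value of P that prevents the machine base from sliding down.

The machine base tends to slide down (tan θ > μ_s), so at the point of impending slip friction acts up-slope at its limit: f = μ_s N.
P is parallel to the surface, so N = m g cos θ = 3180 N.
Along the incline: P + μ_s N = m g sin θ, so P = 2060 − 0.15×3180 = 1580 N.

P_min ≈ 1580 N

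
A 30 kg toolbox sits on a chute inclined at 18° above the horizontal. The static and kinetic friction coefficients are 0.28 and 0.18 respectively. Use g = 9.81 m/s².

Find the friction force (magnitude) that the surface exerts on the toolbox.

Normal force: N = m g cos θ = 30 × 9.81 × cos 18° = 279.9 N.
For equilibrium along the incline, friction must balance the weight component: f = m g sin θ = 90.94 N up the slope.
The static-friction ceiling is μ_s N = 0.28 × 279.9 = 78.37 N.
Since |90.94| > 78.37 N, static friction cannot hold it; the toolbox slides down the incline and kinetic friction applies: f = μ_k N = 0.18 × 279.9 = 50.4 N.

f ≈ 50.4 N (up the incline)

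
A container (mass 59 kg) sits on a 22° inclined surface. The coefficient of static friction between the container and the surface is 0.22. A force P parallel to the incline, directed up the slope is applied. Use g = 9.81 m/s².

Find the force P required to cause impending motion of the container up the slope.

P ≈ 335 N

At impending motion up the slope, friction acts down-slope at its limit: f = μ_s N.
P is parallel to the surface, so N = m g cos θ = 537 N.
Along the incline: P = m g sin θ + μ_s N = 217 + 0.22×537 = 335 N.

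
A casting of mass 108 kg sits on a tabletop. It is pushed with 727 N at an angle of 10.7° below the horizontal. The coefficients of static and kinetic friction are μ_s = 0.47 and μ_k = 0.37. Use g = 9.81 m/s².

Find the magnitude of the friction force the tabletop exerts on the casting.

Vertical equilibrium gives N = m g + P sin α = 1194 N.
Horizontally, friction must balance P cos α = 714.4 N.
The static-friction limit is μ_s N = 561.4 N.
The required friction exceeds μ_s N, so the casting moves and f = μ_k N = 442 N.

f ≈ 442 N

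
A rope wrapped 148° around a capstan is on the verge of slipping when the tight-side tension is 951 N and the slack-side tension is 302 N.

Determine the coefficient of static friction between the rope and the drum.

T₂/T₁ = e^{μβ} → μ = ln(T₂/T₁)/β.
β = 148° = 2.583 rad.
μ = ln(951/302)/2.583 = ln(3.149)/2.583 = 0.444.

μ ≈ 0.444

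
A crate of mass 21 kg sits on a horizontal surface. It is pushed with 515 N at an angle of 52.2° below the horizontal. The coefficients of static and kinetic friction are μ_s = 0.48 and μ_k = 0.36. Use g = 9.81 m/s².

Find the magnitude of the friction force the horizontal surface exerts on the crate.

f ≈ 221 N

The vertical component of P adds to the normal force: N = m g + P sin α = 206 + 406.9 = 612.9 N.
Horizontally, friction must balance P cos α = 315.6 N.
The static-friction limit is μ_s N = 294.2 N.
315.6 > 294.2 N → the crate slides; f = μ_k N = 0.36×612.9 = 221 N.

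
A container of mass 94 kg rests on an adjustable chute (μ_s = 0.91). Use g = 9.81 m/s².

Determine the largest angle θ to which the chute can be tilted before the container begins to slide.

At the slip threshold, m g sin θ = μ_s · m g cos θ, so tan θ = μ_s.
θ_max = arctan(0.91) = 42.3°.

θ_max ≈ 42.3°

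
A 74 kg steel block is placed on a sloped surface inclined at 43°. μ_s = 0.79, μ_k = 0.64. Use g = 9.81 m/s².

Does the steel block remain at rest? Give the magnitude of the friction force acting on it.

f ≈ 340 N

N = m g cos θ = 531 N.
Down-slope weight component: m g sin θ = 495 N.
μ_s N = 419 N.
495 > 419 N, so it slides; kinetic friction f = μ_k N = 0.64×531 = 340 N.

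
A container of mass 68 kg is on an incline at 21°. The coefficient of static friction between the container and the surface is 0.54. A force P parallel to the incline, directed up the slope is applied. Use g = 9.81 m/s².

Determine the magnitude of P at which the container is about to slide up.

P ≈ 575 N

At impending motion up the slope, friction acts down-slope at its limit: f = μ_s N.
P is parallel to the surface, so N = m g cos θ = 623 N.
Along the incline: P = m g sin θ + μ_s N = 239 + 0.54×623 = 575 N.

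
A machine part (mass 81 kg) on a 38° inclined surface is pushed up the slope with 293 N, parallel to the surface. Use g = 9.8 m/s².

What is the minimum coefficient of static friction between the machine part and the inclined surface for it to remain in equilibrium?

N = m g cos θ = 625.5 N.
Friction must make up the shortfall along the incline: f = m g sin θ − P = 488.7 − 293 = 195.7 N.
At the threshold f = μ_s N, so μ_s,min = 195.7/625.5 = 0.313.

μ_s,min ≈ 0.313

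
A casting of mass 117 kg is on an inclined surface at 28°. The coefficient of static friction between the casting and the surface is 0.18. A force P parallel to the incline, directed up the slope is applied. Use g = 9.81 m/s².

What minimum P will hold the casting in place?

The casting tends to slide down (tan θ > μ_s), so at the point of impending slip friction acts up-slope at its limit: f = μ_s N.
P is parallel to the surface, so N = m g cos θ = 1010 N.
Along the incline: P + μ_s N = m g sin θ, so P = 539 − 0.18×1010 = 356 N.

P_min ≈ 356 N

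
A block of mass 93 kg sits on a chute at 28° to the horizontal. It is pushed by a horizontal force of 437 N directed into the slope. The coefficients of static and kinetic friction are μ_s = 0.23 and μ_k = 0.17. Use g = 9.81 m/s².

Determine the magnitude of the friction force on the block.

Resolve perpendicular to the incline: N = m g cos θ + P sin θ = 93×9.81×cos 28° + 437×sin 28° = 1011 N.
Parallel to the incline: P cos θ − m g sin θ = 385.8 − 428.3 = -42.46 N; the friction needed to balance this is 42.46 N acting up the slope.
Maximum static friction: μ_s N = 0.23 × 1011 = 232.5 N.
|f_req| = 42.46 ≤ 232.5 N → the block is in equilibrium; friction equals the required value.

f ≈ 42.5 N (up the incline)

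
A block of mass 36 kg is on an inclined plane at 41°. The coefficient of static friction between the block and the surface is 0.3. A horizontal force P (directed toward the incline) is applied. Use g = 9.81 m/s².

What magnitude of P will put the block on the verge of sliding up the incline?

At impending motion up the slope, friction acts down-slope at its limit: f = μ_s N.
Perpendicular to the incline: N = m g cos θ + P sin θ.
Along the incline: P cos θ = m g sin θ + μ_s N = m g sin θ + μ_s (m g cos θ + P sin θ).
Solving, P (cos θ − μ_s sin θ) = m g (sin θ + μ_s cos θ), so P = 36×9.81×(sin 41° + 0.3 cos 41°)/(cos 41° − 0.3 sin 41°) = 353×0.8825/0.5579 = 559 N.

P ≈ 559 N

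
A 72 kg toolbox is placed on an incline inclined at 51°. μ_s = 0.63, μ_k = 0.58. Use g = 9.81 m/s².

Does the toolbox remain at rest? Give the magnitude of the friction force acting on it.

N = m g cos θ = 445 N.
Down-slope weight component: m g sin θ = 549 N.
μ_s N = 280 N.
549 > 280 N, so it slides; kinetic friction f = μ_k N = 0.58×445 = 258 N.

f ≈ 258 N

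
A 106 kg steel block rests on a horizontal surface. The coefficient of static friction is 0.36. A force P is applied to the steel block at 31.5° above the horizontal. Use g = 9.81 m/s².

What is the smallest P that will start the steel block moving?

N = m g − P sin α (the pull lifts the steel block).
At impending slip, P cos α = μ_s N = μ_s (m g − P sin α).
Solving: P (cos α + μ_s sin α) = μ_s m g → P = 0.36×1040/(cos 31.5° + 0.36 sin 31.5°) = 374/1.041 = 360 N.

P ≈ 360 N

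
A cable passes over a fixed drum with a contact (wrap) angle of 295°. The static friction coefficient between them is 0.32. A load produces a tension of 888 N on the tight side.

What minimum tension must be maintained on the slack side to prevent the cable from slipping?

Capstan equation at impending slip: T_tight/T_slack = e^{μβ}.
β = 295° = 5.149 rad; e^{μβ} = e^{0.32×5.149} = 5.194.
T_slack = T_tight / e^{μβ} = 888 / 5.194 = 171 N.

T_min ≈ 171 N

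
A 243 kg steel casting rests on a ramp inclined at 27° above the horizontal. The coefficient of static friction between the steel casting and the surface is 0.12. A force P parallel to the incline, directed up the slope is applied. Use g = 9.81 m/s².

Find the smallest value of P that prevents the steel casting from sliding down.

P_min ≈ 827 N

The steel casting tends to slide down (tan θ > μ_s), so at the point of impending slip friction acts up-slope at its limit: f = μ_s N.
P is parallel to the surface, so N = m g cos θ = 2120 N.
Along the incline: P + μ_s N = m g sin θ, so P = 1080 − 0.12×2120 = 827 N.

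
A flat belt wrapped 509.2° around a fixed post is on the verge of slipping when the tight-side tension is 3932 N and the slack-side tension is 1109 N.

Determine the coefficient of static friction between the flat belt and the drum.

T₂/T₁ = e^{μβ} → μ = ln(T₂/T₁)/β.
β = 509.2° = 8.887 rad.
μ = ln(3932/1109)/8.887 = ln(3.546)/8.887 = 0.142.

μ ≈ 0.142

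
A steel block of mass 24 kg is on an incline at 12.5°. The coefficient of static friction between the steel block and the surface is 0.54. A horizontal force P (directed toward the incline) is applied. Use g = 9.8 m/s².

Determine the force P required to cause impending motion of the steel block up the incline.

P ≈ 204 N

At impending motion up the slope, friction acts down-slope at its limit: f = μ_s N.
Perpendicular to the incline: N = m g cos θ + P sin θ.
Along the incline: P cos θ = m g sin θ + μ_s N = m g sin θ + μ_s (m g cos θ + P sin θ).
Solving, P (cos θ − μ_s sin θ) = m g (sin θ + μ_s cos θ), so P = 24×9.8×(sin 12.5° + 0.54 cos 12.5°)/(cos 12.5° − 0.54 sin 12.5°) = 235×0.7436/0.8594 = 204 N.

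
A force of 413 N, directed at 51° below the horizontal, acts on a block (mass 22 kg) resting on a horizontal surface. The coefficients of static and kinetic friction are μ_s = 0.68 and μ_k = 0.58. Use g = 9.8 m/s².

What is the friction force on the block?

Vertical equilibrium gives N = m g + P sin α = 536.6 N.
Horizontally, friction must balance P cos α = 259.9 N.
The static-friction limit is μ_s N = 364.9 N.
259.9 ≤ 364.9 N → static; friction equals the required 260 N.

f ≈ 260 N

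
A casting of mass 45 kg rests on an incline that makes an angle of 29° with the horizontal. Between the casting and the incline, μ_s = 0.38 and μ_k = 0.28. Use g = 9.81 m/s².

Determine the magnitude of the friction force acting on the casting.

Normal force: N = m g cos θ = 45 × 9.81 × cos 29° = 386.1 N.
Along the slope the weight component is m g sin θ = 214 N; friction must supply exactly this, acting up-slope.
The static-friction ceiling is μ_s N = 0.38 × 386.1 = 146.7 N.
|214| exceeds 146.7 N, so the casting slips down-slope; friction is kinetic, f = μ_k N = 0.28×386.1 = 108 N.

f ≈ 108 N (up the incline)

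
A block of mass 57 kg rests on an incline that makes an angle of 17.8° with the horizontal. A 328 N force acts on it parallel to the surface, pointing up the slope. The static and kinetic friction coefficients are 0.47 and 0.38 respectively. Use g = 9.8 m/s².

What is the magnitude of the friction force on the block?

The normal reaction is N = m g cos θ = 531.9 N.
For equilibrium along the incline the friction force must supply f = m g sin θ − P = 170.8 − 328 = -157.2 N (positive meaning up-slope).
Static friction can supply at most μ_s N = 250 N.
Since |-157.2| ≤ 250 N, the block remains in static equilibrium and friction takes exactly the required value.

f ≈ 157 N (down the incline)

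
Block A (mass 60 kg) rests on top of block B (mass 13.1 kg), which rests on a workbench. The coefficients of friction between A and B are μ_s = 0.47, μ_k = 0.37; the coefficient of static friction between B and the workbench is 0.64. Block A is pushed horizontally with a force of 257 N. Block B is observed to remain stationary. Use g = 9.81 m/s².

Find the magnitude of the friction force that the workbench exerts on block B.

f ≈ 257 N

Between the blocks, N₁ = m_A g = 588.6 N.
Maximum static friction on A from B: μ_s N₁ = 0.47×588.6 = 276.6 N.
P = 257 N is within that limit, so A and B move together (both at rest); the A–B friction is simply f₁ = P = 257 N.
By Newton's third law B feels 257 N forward from A. With B stationary, the floor's static friction on B balances it: f₂ = 257 N (well within μ_s(m_A+m_B)g = 459 N).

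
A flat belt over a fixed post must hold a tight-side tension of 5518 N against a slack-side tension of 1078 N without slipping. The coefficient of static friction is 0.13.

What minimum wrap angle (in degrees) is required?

β_min ≈ 720°

T₂/T₁ = e^{μβ} → β = ln(T₂/T₁)/μ.
β = ln(5518/1078)/0.13 = 1.633/0.13 = 12.56 rad.
In degrees: β = 12.56 × 180/π = 720°.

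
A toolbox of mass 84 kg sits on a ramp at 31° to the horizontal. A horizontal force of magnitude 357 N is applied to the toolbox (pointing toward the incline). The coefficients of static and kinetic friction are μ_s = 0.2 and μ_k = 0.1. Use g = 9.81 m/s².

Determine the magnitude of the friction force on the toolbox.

The horizontal push has a component P sin θ into the surface, so N = m g cos θ + P sin θ = 706.3 + 183.9 = 890.2 N.
Along the incline, the net driving force (taking up-slope positive) is P cos θ − m g sin θ = 306 − 424.4 = -118.4 N, so equilibrium requires friction f = 118.4 N (up-slope).
Maximum static friction: μ_s N = 0.2 × 890.2 = 178 N.
|f_req| = 118.4 ≤ 178 N → the toolbox is in equilibrium; friction equals the required value.

f ≈ 118 N (up the incline)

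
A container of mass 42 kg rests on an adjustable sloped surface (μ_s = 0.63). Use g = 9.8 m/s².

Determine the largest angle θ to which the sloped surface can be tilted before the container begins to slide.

θ_max ≈ 32.2°

At the slip threshold, m g sin θ = μ_s · m g cos θ, so tan θ = μ_s.
θ_max = arctan(0.63) = 32.2°.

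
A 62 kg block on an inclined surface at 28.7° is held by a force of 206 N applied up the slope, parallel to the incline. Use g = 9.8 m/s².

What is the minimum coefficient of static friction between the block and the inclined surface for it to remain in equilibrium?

N = m g cos θ = 533 N.
Friction must make up the shortfall along the incline: f = m g sin θ − P = 291.8 − 206 = 85.78 N.
At the threshold f = μ_s N, so μ_s,min = 85.78/533 = 0.161.

μ_s,min ≈ 0.161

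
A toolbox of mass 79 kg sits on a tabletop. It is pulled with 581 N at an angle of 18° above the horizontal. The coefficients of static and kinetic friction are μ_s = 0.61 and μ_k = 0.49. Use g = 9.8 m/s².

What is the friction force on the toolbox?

The vertical component of P reduces the normal force: N = m g − P sin α = 774.2 − 179.5 = 594.7 N.
For equilibrium, f = P cos α = 581×cos 18° = 552.6 N.
The static-friction limit is μ_s N = 362.7 N.
552.6 > 362.7 N → the toolbox slides; f = μ_k N = 0.49×594.7 = 291 N.

f ≈ 291 N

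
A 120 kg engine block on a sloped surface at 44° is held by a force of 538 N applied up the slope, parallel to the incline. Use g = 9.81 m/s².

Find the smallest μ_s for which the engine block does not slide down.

N = m g cos θ = 846.8 N.
Friction must make up the shortfall along the incline: f = m g sin θ − P = 817.8 − 538 = 279.8 N.
At the threshold f = μ_s N, so μ_s,min = 279.8/846.8 = 0.33.

μ_s,min ≈ 0.33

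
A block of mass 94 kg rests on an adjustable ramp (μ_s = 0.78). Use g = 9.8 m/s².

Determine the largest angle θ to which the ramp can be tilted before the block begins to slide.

θ_max ≈ 38°

At the slip threshold, m g sin θ = μ_s · m g cos θ, so tan θ = μ_s.
θ_max = arctan(0.78) = 38°.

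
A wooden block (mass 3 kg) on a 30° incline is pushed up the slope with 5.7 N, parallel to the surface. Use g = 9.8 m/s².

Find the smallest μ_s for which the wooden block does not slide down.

μ_s,min ≈ 0.353

N = m g cos θ = 25.46 N.
Friction must make up the shortfall along the incline: f = m g sin θ − P = 14.7 − 5.7 = 9 N.
At the threshold f = μ_s N, so μ_s,min = 9/25.46 = 0.353.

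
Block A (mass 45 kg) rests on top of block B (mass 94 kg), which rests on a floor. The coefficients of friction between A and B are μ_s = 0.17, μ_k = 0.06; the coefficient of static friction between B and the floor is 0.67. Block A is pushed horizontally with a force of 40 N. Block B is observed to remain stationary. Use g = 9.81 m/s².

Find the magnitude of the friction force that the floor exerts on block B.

The normal force B exerts on A is simply A's weight, N₁ = 441.5 N.
Maximum static friction on A from B: μ_s N₁ = 0.17×441.5 = 75.05 N.
Since P = 40 N ≤ 75.05 N, A does not slip on B; friction on A equals P = 40 N.
B experiences an equal 40 N forward from A (third law). B is in equilibrium, so the floor supplies f₂ = 40 N of static friction (limit μ_s(m_A+m_B)g = 913.6 N, not exceeded).

f ≈ 40 N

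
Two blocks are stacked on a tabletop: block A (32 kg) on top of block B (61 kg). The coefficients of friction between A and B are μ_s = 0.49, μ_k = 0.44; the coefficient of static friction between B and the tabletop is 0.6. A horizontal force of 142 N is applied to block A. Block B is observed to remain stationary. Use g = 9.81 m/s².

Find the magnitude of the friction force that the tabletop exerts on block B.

Between the blocks, N₁ = m_A g = 313.9 N.
So the A–B interface can sustain at most μ_s N₁ = 153.8 N of static friction.
Since P = 142 N ≤ 153.8 N, A does not slip on B; friction on A equals P = 142 N.
B experiences an equal 142 N forward from A (third law). B is in equilibrium, so the floor supplies f₂ = 142 N of static friction (limit μ_s(m_A+m_B)g = 547.4 N, not exceeded).

f ≈ 142 N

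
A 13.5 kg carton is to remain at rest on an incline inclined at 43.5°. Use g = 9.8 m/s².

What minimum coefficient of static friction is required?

At the slip threshold m g sin θ = μ_s m g cos θ, so μ_s,min = tan θ.
μ_s,min = tan 43.5° = 0.949.

μ_s,min ≈ 0.949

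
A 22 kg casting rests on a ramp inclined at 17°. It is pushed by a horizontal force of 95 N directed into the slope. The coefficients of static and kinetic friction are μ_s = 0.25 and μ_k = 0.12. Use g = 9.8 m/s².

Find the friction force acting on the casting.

Resolve perpendicular to the incline: N = m g cos θ + P sin θ = 22×9.8×cos 17° + 95×sin 17° = 234 N.
Parallel to the incline: P cos θ − m g sin θ = 90.85 − 63.04 = 27.81 N; the friction needed to balance this is 27.81 N acting down the slope.
The limit of static friction is μ_s N = 58.49 N.
Since 27.81 N is within the 58.49 N limit, the casting stays put and friction is exactly 27.8 N.

f ≈ 27.8 N (down the incline)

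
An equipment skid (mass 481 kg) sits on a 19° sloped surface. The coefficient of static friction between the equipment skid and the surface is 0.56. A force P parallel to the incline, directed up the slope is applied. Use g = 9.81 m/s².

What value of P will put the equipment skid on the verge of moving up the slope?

P ≈ 4030 N

At impending motion up the slope, friction acts down-slope at its limit: f = μ_s N.
P is parallel to the surface, so N = m g cos θ = 4460 N.
Along the incline: P = m g sin θ + μ_s N = 1540 + 0.56×4460 = 4030 N.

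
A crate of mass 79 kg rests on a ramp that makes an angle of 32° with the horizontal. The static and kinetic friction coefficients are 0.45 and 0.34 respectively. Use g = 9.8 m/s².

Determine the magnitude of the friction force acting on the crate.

f ≈ 223 N (up the incline)

Normal force: N = m g cos θ = 79 × 9.8 × cos 32° = 656.6 N.
Along the slope the weight component is m g sin θ = 410.3 N; friction must supply exactly this, acting up-slope.
Static friction can supply at most μ_s N = 295.5 N.
|410.3| exceeds 295.5 N, so the crate slips down-slope; friction is kinetic, f = μ_k N = 0.34×656.6 = 223 N.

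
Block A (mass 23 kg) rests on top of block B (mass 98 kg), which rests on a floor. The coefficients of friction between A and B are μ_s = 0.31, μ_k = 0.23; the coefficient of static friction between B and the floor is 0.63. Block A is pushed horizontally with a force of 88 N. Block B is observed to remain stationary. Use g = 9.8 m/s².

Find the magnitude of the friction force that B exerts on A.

f ≈ 51.8 N

Normal force at the A–B interface: N₁ = m_A g = 225.4 N.
So the A–B interface can sustain at most μ_s N₁ = 69.87 N of static friction.
Since P = 88 N > 69.87 N, A slides on B; the A–B friction is kinetic: f₁ = μ_k N₁ = 0.23×225.4 = 51.8 N.
B experiences an equal 51.8 N forward from A (third law). B is in equilibrium, so the floor supplies f₂ = 51.8 N of static friction (limit μ_s(m_A+m_B)g = 747.1 N, not exceeded).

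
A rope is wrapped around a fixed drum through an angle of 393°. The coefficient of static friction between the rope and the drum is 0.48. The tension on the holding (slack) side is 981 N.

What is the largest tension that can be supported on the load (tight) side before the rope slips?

At impending slip the capstan equation gives T₂/T₁ = e^{μβ} with β in radians.
β = 393° × π/180 = 6.859 rad.
e^{μβ} = e^{0.48×6.859} = 26.91.
T₂ = T₁ · e^{μβ} = 981 × 26.91 = 26400 N.

T_max ≈ 26400 N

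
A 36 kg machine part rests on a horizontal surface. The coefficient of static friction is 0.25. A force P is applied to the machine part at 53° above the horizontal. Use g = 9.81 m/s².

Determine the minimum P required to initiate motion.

P ≈ 110 N

N = m g − P sin α (the pull lifts the machine part).
At impending slip, P cos α = μ_s N = μ_s (m g − P sin α).
Solving: P (cos α + μ_s sin α) = μ_s m g → P = 0.25×353/(cos 53° + 0.25 sin 53°) = 88.3/0.8015 = 110 N.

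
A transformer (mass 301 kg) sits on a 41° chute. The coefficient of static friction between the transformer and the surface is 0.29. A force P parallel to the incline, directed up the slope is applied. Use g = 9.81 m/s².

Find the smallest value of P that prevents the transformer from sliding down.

P_min ≈ 1290 N

The transformer tends to slide down (tan θ > μ_s), so at the point of impending slip friction acts up-slope at its limit: f = μ_s N.
P is parallel to the surface, so N = m g cos θ = 2230 N.
Along the incline: P + μ_s N = m g sin θ, so P = 1940 − 0.29×2230 = 1290 N.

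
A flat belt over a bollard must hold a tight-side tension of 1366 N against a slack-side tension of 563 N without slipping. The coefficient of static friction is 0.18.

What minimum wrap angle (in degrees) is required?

T₂/T₁ = e^{μβ} → β = ln(T₂/T₁)/μ.
β = ln(1366/563)/0.18 = 0.8864/0.18 = 4.924 rad.
In degrees: β = 4.924 × 180/π = 282°.

β_min ≈ 282°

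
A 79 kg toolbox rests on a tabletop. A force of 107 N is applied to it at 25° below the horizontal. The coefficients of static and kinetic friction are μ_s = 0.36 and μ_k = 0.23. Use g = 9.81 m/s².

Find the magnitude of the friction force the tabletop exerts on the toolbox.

f ≈ 97 N

Vertical equilibrium gives N = m g + P sin α = 820.2 N.
Horizontally, friction must balance P cos α = 96.97 N.
μ_s N = 0.36 × 820.2 = 295.3 N.
96.97 ≤ 295.3 N → static; friction equals the required 97 N.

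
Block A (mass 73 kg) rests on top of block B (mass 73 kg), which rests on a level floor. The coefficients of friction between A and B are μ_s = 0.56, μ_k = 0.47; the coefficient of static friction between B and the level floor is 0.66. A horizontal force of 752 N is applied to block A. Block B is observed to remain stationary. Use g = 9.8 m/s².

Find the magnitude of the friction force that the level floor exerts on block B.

f ≈ 336 N

Normal force at the A–B interface: N₁ = m_A g = 715.4 N.
So the A–B interface can sustain at most μ_s N₁ = 400.6 N of static friction.
Since P = 752 N > 400.6 N, A slides on B; the A–B friction is kinetic: f₁ = μ_k N₁ = 0.47×715.4 = 336 N.
By Newton's third law B feels 336 N forward from A. With B stationary, the floor's static friction on B balances it: f₂ = 336 N (well within μ_s(m_A+m_B)g = 944.3 N).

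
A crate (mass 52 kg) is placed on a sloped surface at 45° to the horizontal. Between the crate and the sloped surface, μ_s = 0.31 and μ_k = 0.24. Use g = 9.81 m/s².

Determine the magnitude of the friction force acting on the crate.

Perpendicular to the surface, N = m g cos θ = 52·9.81·cos 45° = 360.7 N.
Along the slope the weight component is m g sin θ = 360.7 N; friction must supply exactly this, acting up-slope.
Maximum static friction available: μ_s N = 0.31 × 360.7 = 111.8 N.
Since |360.7| > 111.8 N, static friction cannot hold it; the crate slides down the incline and kinetic friction applies: f = μ_k N = 0.24 × 360.7 = 86.6 N.

f ≈ 86.6 N (up the incline)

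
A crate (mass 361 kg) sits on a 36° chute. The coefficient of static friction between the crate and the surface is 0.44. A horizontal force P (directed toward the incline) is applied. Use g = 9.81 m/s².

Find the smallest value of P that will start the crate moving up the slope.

P ≈ 6070 N

At impending motion up the slope, friction acts down-slope at its limit: f = μ_s N.
Perpendicular to the incline: N = m g cos θ + P sin θ.
Along the incline: P cos θ = m g sin θ + μ_s N = m g sin θ + μ_s (m g cos θ + P sin θ).
Solving, P (cos θ − μ_s sin θ) = m g (sin θ + μ_s cos θ), so P = 361×9.81×(sin 36° + 0.44 cos 36°)/(cos 36° − 0.44 sin 36°) = 3540×0.9438/0.5504 = 6070 N.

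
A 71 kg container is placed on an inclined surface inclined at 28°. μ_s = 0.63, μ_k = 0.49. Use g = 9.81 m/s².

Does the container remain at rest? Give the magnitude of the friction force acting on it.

f ≈ 327 N

N = m g cos θ = 615 N.
Down-slope weight component: m g sin θ = 327 N.
μ_s N = 387 N.
327 ≤ 387 N, so it stays put; friction = 327 N.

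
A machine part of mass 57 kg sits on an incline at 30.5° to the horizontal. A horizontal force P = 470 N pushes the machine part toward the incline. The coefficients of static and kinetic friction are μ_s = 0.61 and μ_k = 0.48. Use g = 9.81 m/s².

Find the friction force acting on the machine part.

Normal direction: N = m g cos θ + P sin θ = 720.3 N.
Along the incline, the net driving force (taking up-slope positive) is P cos θ − m g sin θ = 405 − 283.8 = 121.2 N, so equilibrium requires friction f = -121.2 N (down-slope).
The limit of static friction is μ_s N = 439.4 N.
|f_req| = 121.2 ≤ 439.4 N → the machine part is in equilibrium; friction equals the required value.

f ≈ 121 N (down the incline)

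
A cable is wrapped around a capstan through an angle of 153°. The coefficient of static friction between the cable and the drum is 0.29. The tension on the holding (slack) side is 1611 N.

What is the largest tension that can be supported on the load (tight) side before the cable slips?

T_max ≈ 3490 N

At impending slip the capstan equation gives T₂/T₁ = e^{μβ} with β in radians.
β = 153° × π/180 = 2.67 rad.
e^{μβ} = e^{0.29×2.67} = 2.169.
T₂ = T₁ · e^{μβ} = 1611 × 2.169 = 3490 N.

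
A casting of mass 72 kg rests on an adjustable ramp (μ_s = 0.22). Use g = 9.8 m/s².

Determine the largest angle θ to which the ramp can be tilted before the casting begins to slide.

At the slip threshold, m g sin θ = μ_s · m g cos θ, so tan θ = μ_s.
θ_max = arctan(0.22) = 12.4°.

θ_max ≈ 12.4°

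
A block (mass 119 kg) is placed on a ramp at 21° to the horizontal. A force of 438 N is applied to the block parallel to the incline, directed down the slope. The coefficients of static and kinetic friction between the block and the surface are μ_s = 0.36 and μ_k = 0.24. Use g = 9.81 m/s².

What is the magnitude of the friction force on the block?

The normal reaction is N = m g cos θ = 1090 N.
The friction needed for equilibrium is m g sin θ + P = 418.4 + 438 = 856.4 N, measured positive up-slope.
Maximum static friction available: μ_s N = 0.36 × 1090 = 392.3 N.
|856.4| exceeds 392.3 N, so the block slips down-slope; friction is kinetic, f = μ_k N = 0.24×1090 = 262 N.

f ≈ 262 N (up the incline)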